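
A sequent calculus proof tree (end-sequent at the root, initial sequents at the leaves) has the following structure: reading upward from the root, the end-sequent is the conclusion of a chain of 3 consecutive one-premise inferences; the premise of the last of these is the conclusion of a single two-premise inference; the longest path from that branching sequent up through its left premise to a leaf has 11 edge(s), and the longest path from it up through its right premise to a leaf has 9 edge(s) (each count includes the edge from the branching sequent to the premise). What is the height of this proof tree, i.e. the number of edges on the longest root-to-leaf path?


Longest path through the left premise: 11 edges (measured from the branching sequent)
Longest path through the right premise: 9 edges
Height of the subtree rooted at the branching sequent: max(11, 9) = 11
The branching sequent sits 3 edges above the root (the chain of one-premise inferences), so height = 11 + 3 = 14

14


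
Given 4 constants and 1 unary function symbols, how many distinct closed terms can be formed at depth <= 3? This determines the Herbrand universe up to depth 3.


Herbrand terms by depth:
Depth 0: 4 constants
Depth 1: 4 new terms (running total: 8)
Depth 2: 4 new terms (running total: 12)
Depth 3: 4 new terms (running total: 16)
Total distinct ground terms = 16

16


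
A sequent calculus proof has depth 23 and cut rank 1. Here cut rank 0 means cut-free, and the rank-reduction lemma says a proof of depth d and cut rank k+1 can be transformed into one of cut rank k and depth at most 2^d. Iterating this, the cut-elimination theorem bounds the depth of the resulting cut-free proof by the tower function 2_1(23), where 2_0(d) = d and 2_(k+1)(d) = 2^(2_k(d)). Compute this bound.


Each rank reduction sends depth d to at most 2^d; cut rank r needs r reductions.
2_0(23) = 23
2_1(23) = 2^23 = 8388608
Cut-free depth bound = 8388608

8388608


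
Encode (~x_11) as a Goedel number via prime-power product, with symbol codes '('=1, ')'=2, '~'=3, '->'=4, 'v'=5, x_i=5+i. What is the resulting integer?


Formula: (~x_11)
Symbol codes: [1, 3, 16, 2]
Primes: [2, 3, 5, 7]
p_1^1 = 2^1 = 2
p_2^3 = 3^3 = 27
p_3^16 = 5^16 = 152587890625
p_4^2 = 7^2 = 49
Product = 403747558593750

403747558593750


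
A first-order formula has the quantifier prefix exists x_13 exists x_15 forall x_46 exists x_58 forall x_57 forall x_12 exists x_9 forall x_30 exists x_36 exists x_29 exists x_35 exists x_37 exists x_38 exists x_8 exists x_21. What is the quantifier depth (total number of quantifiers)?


Quantifier prefix has 15 quantifier symbols.
Quantifier depth = 15

15


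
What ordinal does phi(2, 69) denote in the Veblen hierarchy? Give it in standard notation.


phi(2, 69):
phi(2, beta) = zeta_beta (the beta-th zeta number, fixed point of epsilon).
phi(2, 69) = zeta_69

zeta_69


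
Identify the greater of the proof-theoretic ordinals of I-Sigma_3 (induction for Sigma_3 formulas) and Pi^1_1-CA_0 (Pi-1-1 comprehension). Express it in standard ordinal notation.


Proof-theoretic ordinal of I-Sigma_3 (induction for Sigma_3 formulas): omega^(omega^(omega^omega))
Proof-theoretic ordinal of Pi^1_1-CA_0 (Pi-1-1 comprehension): psi_0(Omega_omega)
Comparing: omega^(omega^(omega^omega)) < psi_0(Omega_omega).
The larger ordinal is psi_0(Omega_omega) (from Pi^1_1-CA_0 (Pi-1-1 comprehension)).

psi_0(Omega_omega)


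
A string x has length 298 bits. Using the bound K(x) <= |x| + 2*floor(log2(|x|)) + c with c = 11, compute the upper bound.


floor(log2(298)) = 8
2 * 8 = 16
K(x) <= 298 + 16 + 11 = 325

325


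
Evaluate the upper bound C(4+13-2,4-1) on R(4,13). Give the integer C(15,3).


R(4,13) <= C(4+13-2, 4-1) = C(15, 3)
C(15, 3) = 15! / (3! * 12!)
= 455

455


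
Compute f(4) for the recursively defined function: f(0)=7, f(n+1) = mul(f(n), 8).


f(0) = 7
f(1) = mul(f(0), 8) = mul(7, 8) = 56
f(2) = mul(f(1), 8) = mul(56, 8) = 448
f(3) = mul(f(2), 8) = mul(448, 8) = 3584
f(4) = mul(f(3), 8) = mul(3584, 8) = 28672


28672


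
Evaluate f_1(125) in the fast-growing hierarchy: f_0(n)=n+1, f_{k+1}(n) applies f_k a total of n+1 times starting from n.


f_1(125) = f_0^126(125)
f_0 adds 1 each time, applied 126 times.
f_1(125) = 125 + 126 = 251

251


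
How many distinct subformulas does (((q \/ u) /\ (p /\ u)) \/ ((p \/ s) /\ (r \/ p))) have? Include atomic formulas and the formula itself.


Formula: (((q \/ u) /\ (p /\ u)) \/ ((p \/ s) /\ (r \/ p)))
Subformulas found:
  1. q
  2. u
  3. s
  4. r
  5. p
  6. (p /\ u)
  7. (p \/ s)
  8. (q \/ u)
  9. (r \/ p)
  10. ((q \/ u) /\ (p /\ u))
  11. ((p \/ s) /\ (r \/ p))
  12. (((q \/ u) /\ (p /\ u)) \/ ((p \/ s) /\ (r \/ p)))
Total distinct subformulas = 12

12


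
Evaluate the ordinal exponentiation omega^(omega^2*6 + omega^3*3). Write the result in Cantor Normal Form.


omega^(omega^2*6 + omega^3*3):
In ordinal addition a term is absorbed by a following term of strictly larger exponent: 2 < 3, so omega^2*6 + omega^3*3 = omega^3*3.
omega raised to a CNF ordinal is a single CNF term: Result = omega^(omega^3*3)

omega^(omega^3*3)


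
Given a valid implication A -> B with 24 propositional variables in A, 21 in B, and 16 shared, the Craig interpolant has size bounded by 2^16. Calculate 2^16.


Shared atoms = 16
Craig interpolant size bound = 2^16
= 65536

65536


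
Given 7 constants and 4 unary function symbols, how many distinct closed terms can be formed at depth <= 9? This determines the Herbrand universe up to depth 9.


Herbrand terms by depth:
Depth 0: 7 constants
Depth 1: 28 new terms (running total: 35)
Depth 2: 112 new terms (running total: 147)
Depth 3: 448 new terms (running total: 595)
Depth 4: 1792 new terms (running total: 2387)
Depth 5: 7168 new terms (running total: 9555)
Depth 6: 28672 new terms (running total: 38227)
Depth 7: 114688 new terms (running total: 152915)
Depth 8: 458752 new terms (running total: 611667)
Depth 9: 1835008 new terms (running total: 2446675)
Total distinct ground terms = 2446675

2446675


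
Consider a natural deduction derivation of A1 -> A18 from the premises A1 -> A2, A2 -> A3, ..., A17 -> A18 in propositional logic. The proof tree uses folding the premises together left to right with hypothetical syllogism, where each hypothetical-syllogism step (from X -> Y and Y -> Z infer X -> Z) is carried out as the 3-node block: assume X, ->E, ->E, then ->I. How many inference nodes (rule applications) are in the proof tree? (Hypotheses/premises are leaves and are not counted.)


There are 17 premises in the chain. The first HS step combines premises 1 and 2; each further premise needs one more HS step.
So 17 premises require 17 - 1 = 16 hypothetical-syllogism steps.
Each HS step uses 3 inference nodes (->E, ->E, ->I).
16 * 3 = 48 total inference nodes.

48


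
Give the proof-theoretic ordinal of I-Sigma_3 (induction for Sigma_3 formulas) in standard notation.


The proof-theoretic ordinal of I-Sigma_3 (induction for Sigma_3 formulas) is a standard result in ordinal analysis.
This ordinal is the supremum of order types of primitive recursive well-orderings
that the theory can prove to be well-ordered.
For I-Sigma_3 (induction for Sigma_3 formulas), the proof-theoretic ordinal is omega^(omega^(omega^omega)).

omega^(omega^(omega^omega))


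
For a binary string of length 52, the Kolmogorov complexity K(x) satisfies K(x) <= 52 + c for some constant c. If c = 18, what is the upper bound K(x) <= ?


K(x) <= |x| + c = 52 + 18 = 70

70


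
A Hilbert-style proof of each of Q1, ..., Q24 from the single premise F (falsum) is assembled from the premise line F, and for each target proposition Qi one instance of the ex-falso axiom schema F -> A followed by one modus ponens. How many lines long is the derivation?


Ex falso, line by line:
- 1 premise line (F)
- 24 targets, each needing 1 axiom instance (F -> Qi) + 1 MP = 2 lines: 2 * 24 = 48
Total = 1 + 48 = 49 lines.

49


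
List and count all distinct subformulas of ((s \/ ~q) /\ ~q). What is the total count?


Formula: ((s \/ ~q) /\ ~q)
Subformulas found:
  1. q
  2. s
  3. ~q
  4. (s \/ ~q)
  5. ((s \/ ~q) /\ ~q)
Total distinct subformulas = 5

5


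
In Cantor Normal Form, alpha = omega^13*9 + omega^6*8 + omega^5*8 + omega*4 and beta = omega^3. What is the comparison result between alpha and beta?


Compare term by term from highest exponent:
alpha = omega^13*9 + omega^6*8 + omega^5*8 + omega*4
beta = omega^3
Term 1: alpha has omega^13*9, beta has omega^3*1
Term 2: alpha has omega^6*8, beta has omega^0*0
Term 3: alpha has omega^5*8, beta has omega^0*0
Term 4: alpha has omega^1*4, beta has omega^0*0
Result: alpha > beta

alpha > beta


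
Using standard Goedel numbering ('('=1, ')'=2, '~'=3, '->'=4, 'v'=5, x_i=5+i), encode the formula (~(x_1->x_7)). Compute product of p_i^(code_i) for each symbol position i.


Formula: (~(x_1->x_7))
Symbol codes: [1, 3, 1, 6, 4, 12, 2, 2]
Primes: [2, 3, 5, 7, 11, 13, 17, 19]
p_1^1 = 2^1 = 2
p_2^3 = 3^3 = 27
p_3^1 = 5^1 = 5
p_4^6 = 7^6 = 117649
p_5^4 = 11^4 = 14641
p_6^12 = 13^12 = 23298085122481
p_7^2 = 17^2 = 289
p_8^2 = 19^2 = 361
Product = 1130441303646568716373475975070

1130441303646568716373475975070


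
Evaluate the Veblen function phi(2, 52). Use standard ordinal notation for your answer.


phi(2, 52):
phi(2, beta) = zeta_beta (the beta-th zeta number, fixed point of epsilon).
phi(2, 52) = zeta_52

zeta_52


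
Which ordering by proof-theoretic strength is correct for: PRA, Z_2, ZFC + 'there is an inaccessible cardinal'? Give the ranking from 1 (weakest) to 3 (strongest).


Ordering by consistency strength:
1. PRA
2. Z_2
3. ZFC + 'there is an inaccessible cardinal'


PRA=1, Z_2=2, ZFC + 'there is an inaccessible cardinal'=3


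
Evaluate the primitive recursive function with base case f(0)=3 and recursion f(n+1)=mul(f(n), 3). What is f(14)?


f(0) = 3
f(1) = mul(f(0), 3) = mul(3, 3) = 9
f(2) = mul(f(1), 3) = mul(9, 3) = 27
f(3) = mul(f(2), 3) = mul(27, 3) = 81
f(4) = mul(f(3), 3) = mul(81, 3) = 243
f(5) = mul(f(4), 3) = mul(243, 3) = 729
f(6) = mul(f(5), 3) = mul(729, 3) = 2187
f(7) = mul(f(6), 3) = mul(2187, 3) = 6561
f(8) = mul(f(7), 3) = mul(6561, 3) = 19683
f(9) = mul(f(8), 3) = mul(19683, 3) = 59049
f(10) = mul(f(9), 3) = mul(59049, 3) = 177147
f(11) = mul(f(10), 3) = mul(177147, 3) = 531441
f(12) = mul(f(11), 3) = mul(531441, 3) = 1594323
f(13) = mul(f(12), 3) = mul(1594323, 3) = 4782969
f(14) = mul(f(13), 3) = mul(4782969, 3) = 14348907


14348907


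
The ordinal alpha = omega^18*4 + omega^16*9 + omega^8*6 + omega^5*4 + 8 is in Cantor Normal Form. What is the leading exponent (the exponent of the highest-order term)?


CNF: omega^18*4 + omega^16*9 + omega^8*6 + omega^5*4 + 8
The leading term is omega^18*4, which has exponent 18.

18


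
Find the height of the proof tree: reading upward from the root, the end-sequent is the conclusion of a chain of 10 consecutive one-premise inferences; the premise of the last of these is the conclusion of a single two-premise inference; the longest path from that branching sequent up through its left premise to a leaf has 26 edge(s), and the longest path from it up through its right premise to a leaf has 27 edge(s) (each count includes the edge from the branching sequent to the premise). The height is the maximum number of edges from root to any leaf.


Longest path through the left premise: 26 edges (measured from the branching sequent)
Longest path through the right premise: 27 edges
Height of the subtree rooted at the branching sequent: max(26, 27) = 27
The branching sequent sits 10 edges above the root (the chain of one-premise inferences), so height = 27 + 10 = 37

37


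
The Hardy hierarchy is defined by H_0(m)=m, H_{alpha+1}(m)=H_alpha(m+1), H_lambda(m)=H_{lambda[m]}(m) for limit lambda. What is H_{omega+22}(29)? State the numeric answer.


H_{omega+22}(29):
Unwind the 22 successor steps: H_{omega+22}(29) = H_omega(29+22) = H_omega(51).
H_omega(m) = H_m(m) = m + m = 2m.
Result = 2 * 51 = 102

102


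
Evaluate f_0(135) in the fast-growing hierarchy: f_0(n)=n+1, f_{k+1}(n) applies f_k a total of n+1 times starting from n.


f_0(135) = 135 + 1 = 136

136


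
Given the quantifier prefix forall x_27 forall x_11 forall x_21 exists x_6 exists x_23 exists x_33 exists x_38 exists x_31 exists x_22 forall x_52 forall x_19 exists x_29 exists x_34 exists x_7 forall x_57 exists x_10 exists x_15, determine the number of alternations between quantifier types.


Walk the prefix and count type changes:
  position 1: forall -> forall
  position 2: forall -> forall
  position 3: forall -> exists <-- alternation
  position 4: exists -> exists
  position 5: exists -> exists
  position 6: exists -> exists
  position 7: exists -> exists
  position 8: exists -> exists
  position 9: exists -> forall <-- alternation
  position 10: forall -> forall
  position 11: forall -> exists <-- alternation
  position 12: exists -> exists
  position 13: exists -> exists
  position 14: exists -> forall <-- alternation
  position 15: forall -> exists <-- alternation
  position 16: exists -> exists
Total alternations = 5

5


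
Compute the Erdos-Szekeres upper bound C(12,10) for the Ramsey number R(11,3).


R(11,3) <= C(11+3-2, 11-1) = C(12, 10)
C(12, 10) = 12! / (10! * 2!)
= 66

66


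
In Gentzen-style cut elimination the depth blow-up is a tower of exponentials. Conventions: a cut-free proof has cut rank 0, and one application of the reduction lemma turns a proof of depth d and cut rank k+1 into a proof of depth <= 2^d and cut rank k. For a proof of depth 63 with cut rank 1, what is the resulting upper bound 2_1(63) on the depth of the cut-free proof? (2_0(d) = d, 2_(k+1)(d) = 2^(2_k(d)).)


Each rank reduction sends depth d to at most 2^d; cut rank r needs r reductions.
2_0(63) = 63
2_1(63) = 2^63 = 9223372036854775808
Cut-free depth bound = 9223372036854775808

9223372036854775808


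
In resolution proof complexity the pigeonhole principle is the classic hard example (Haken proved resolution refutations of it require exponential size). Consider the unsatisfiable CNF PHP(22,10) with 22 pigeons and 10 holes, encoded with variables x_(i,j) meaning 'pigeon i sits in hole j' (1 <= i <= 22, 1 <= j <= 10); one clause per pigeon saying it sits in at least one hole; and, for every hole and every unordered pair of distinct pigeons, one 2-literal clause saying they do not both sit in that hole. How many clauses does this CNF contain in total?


PHP(22,10): 22 pigeons, 10 holes, 22*10 = 220 variables.
- pigeon clauses: one per pigeon -> 22 clauses
- hole clauses: 10 holes * C(22,2) = 10 * 231 -> 2310 clauses
Total clauses = 22 + 2310 = 2332

2332


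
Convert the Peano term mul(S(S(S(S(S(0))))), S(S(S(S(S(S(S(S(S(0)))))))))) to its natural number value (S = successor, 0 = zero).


mul(S^5(0), S^9(0)):
S^5(0) = 5
S^9(0) = 9
5 * 9 = 45

45


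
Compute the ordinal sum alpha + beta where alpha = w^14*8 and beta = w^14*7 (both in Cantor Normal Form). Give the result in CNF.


Ordinal addition w^14*8 + w^14*7:
Both terms have the same exponent 14.
w^e*c + w^e*d = w^e*(c+d).
Result = w^14*(8+7) = w^14*15

w^14*15


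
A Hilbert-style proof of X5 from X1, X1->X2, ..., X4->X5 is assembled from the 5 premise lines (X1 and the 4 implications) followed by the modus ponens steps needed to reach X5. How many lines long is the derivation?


We have 5 premise lines: X1 and 4 implications.
Each implication is detached once by MP, giving 4 MP lines.
5 premise lines + 4 MP lines = 9 total lines.

9


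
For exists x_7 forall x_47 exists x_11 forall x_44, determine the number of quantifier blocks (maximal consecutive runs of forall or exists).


Alternations = 3.
Blocks = alternations + 1 = 4

4


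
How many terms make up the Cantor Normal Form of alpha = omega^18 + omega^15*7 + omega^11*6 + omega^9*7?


CNF: omega^18 + omega^15*7 + omega^11*6 + omega^9*7
Count the summands separated by '+':
  term 1: omega^18
  term 2: omega^15*7
  term 3: omega^11*6
  term 4: omega^9*7
Total terms = 4

4


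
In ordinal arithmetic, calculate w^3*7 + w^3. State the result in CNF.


Ordinal addition w^3*7 + w^3:
Both terms have the same exponent 3.
w^e*c + w^e*d = w^e*(c+d).
Result = w^3*(7+1) = w^3*8

w^3*8


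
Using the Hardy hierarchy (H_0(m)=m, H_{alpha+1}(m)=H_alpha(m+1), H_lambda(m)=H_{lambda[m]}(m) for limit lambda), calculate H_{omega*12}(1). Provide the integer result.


H_{omega*12}(1):
For the Hardy hierarchy, H_{omega*k}(n) = 2^k * n.
2^12 = 4096.
4096 * 1 = 4096

4096


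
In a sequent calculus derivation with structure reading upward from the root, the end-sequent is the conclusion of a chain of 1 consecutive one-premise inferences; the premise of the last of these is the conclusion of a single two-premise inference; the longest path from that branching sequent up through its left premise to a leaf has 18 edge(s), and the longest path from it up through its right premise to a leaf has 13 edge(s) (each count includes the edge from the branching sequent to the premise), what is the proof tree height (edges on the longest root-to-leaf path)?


Longest path through the left premise: 18 edges (measured from the branching sequent)
Longest path through the right premise: 13 edges
Height of the subtree rooted at the branching sequent: max(18, 13) = 18
The branching sequent sits 1 edges above the root (the chain of one-premise inferences), so height = 18 + 1 = 19

19


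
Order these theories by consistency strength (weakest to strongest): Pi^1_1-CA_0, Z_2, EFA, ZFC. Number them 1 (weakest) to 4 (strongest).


Ordering by consistency strength:
1. EFA
2. Pi^1_1-CA_0
3. Z_2
4. ZFC


Pi^1_1-CA_0=2, Z_2=3, EFA=1, ZFC=4


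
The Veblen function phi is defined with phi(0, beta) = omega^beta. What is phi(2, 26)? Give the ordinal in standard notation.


phi(2, 26):
phi(2, beta) = zeta_beta (the beta-th zeta number, fixed point of epsilon).
phi(2, 26) = zeta_26

zeta_26


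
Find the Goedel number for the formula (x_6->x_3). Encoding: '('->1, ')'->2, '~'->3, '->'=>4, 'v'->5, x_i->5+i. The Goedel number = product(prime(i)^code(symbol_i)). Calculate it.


Formula: (x_6->x_3)
Symbol codes: [1, 11, 4, 8, 2]
Primes: [2, 3, 5, 7, 11]
p_1^1 = 2^1 = 2
p_2^11 = 3^11 = 177147
p_3^4 = 5^4 = 625
p_4^8 = 7^8 = 5764801
p_5^2 = 11^2 = 121
Product = 154459101915483750

154459101915483750


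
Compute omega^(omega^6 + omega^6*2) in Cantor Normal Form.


omega^(omega^6 + omega^6*2):
Both terms of the exponent have the same exponent 6, so they merge: omega^6 + omega^6*2 = omega^6*(1+2) = omega^6*3.
omega raised to a CNF ordinal is a single CNF term: Result = omega^(omega^6*3)

omega^(omega^6*3)


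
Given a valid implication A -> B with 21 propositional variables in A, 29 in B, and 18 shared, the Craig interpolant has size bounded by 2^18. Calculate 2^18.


Shared atoms = 18
Craig interpolant size bound = 2^18
= 262144

262144


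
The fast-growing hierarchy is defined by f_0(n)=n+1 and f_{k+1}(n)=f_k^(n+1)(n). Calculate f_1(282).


f_1(282) = f_0^283(282)
f_0 adds 1 each time, applied 283 times.
f_1(282) = 282 + 283 = 565

565


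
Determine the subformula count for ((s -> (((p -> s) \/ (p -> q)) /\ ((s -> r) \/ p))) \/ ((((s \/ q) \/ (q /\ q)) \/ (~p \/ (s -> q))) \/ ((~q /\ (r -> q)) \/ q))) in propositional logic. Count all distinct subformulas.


Formula: ((s -> (((p -> s) \/ (p -> q)) /\ ((s -> r) \/ p))) \/ ((((s \/ q) \/ (q /\ q)) \/ (~p \/ (s -> q))) \/ ((~q /\ (r -> q)) \/ q)))
Subformulas found:
  1. r
  2. q
  3. s
  4. p
  5. ~p
  6. ~q
  7. (p -> s)
  8. (r -> q)
  9. (s -> r)
  10. (q /\ q)
  11. (s \/ q)
  12. (s -> q)
  13. (p -> q)
  14. ((s -> r) \/ p)
  15. (~p \/ (s -> q))
  16. (~q /\ (r -> q))
  17. ((p -> s) \/ (p -> q))
  18. ((s \/ q) \/ (q /\ q))
  19. ((~q /\ (r -> q)) \/ q)
  20. (((p -> s) \/ (p -> q)) /\ ((s -> r) \/ p))
  21. (((s \/ q) \/ (q /\ q)) \/ (~p \/ (s -> q)))
  22. (s -> (((p -> s) \/ (p -> q)) /\ ((s -> r) \/ p)))
  23. ((((s \/ q) \/ (q /\ q)) \/ (~p \/ (s -> q))) \/ ((~q /\ (r -> q)) \/ q))
  24. ((s -> (((p -> s) \/ (p -> q)) /\ ((s -> r) \/ p))) \/ ((((s \/ q) \/ (q /\ q)) \/ (~p \/ (s -> q))) \/ ((~q /\ (r -> q)) \/ q)))
Total distinct subformulas = 24

24


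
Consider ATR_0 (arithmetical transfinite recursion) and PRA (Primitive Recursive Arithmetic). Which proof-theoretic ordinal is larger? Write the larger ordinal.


Proof-theoretic ordinal of ATR_0 (arithmetical transfinite recursion): Gamma_0
Proof-theoretic ordinal of PRA (Primitive Recursive Arithmetic): omega^omega
Comparing: omega^omega < Gamma_0.
The larger ordinal is Gamma_0 (from ATR_0 (arithmetical transfinite recursion)).

Gamma_0


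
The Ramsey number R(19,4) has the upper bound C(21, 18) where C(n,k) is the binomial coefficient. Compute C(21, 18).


R(19,4) <= C(19+4-2, 19-1) = C(21, 18)
C(21, 18) = 21! / (18! * 3!)
= 1330

1330


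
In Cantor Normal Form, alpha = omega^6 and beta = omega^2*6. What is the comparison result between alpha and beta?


Compare term by term from highest exponent:
alpha = omega^6
beta = omega^2*6
Term 1: alpha has omega^6*1, beta has omega^2*6
Result: alpha > beta

alpha > beta


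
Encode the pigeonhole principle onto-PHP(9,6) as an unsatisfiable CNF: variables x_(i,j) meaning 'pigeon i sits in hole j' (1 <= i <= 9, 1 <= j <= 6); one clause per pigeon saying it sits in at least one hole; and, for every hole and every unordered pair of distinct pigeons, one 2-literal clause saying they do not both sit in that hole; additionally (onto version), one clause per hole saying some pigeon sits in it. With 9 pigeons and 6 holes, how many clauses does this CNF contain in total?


onto-PHP(9,6): 9 pigeons, 6 holes, 9*6 = 54 variables.
- pigeon clauses: one per pigeon -> 9 clauses
- hole clauses: 6 holes * C(9,2) = 6 * 36 -> 216 clauses
- onto clauses: one per hole -> 6 clauses
Total clauses = 9 + 216 + 6 = 231

231


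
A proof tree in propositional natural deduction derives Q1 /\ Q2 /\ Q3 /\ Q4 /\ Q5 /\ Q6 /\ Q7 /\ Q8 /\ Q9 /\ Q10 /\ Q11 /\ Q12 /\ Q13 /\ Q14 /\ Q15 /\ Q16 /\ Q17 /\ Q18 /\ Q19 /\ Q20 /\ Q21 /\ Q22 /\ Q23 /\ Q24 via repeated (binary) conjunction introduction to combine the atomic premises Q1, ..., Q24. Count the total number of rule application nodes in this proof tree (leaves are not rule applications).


The target conjunction has 24 conjuncts, i.e. 23 binary /\ connectives.
Each conjunction-intro joins two pieces, so 24 atoms require 24-1 = 23 applications.
Total inference nodes = 23

23


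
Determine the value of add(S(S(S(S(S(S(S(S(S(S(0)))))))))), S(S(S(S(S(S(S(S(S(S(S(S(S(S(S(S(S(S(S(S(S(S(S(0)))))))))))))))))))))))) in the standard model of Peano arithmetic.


add(S^10(0), S^23(0)):
S^10(0) = 10
S^23(0) = 23
10 + 23 = 33

33


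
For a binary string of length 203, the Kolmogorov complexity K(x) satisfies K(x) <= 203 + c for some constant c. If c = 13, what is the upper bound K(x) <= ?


K(x) <= |x| + c = 203 + 13 = 216

216


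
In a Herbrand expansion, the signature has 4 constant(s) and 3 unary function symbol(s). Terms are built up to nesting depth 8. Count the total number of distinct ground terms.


Herbrand terms by depth:
Depth 0: 4 constants
Depth 1: 12 new terms (running total: 16)
Depth 2: 36 new terms (running total: 52)
Depth 3: 108 new terms (running total: 160)
Depth 4: 324 new terms (running total: 484)
Depth 5: 972 new terms (running total: 1456)
Depth 6: 2916 new terms (running total: 4372)
Depth 7: 8748 new terms (running total: 13120)
Depth 8: 26244 new terms (running total: 39364)
Total distinct ground terms = 39364

39364


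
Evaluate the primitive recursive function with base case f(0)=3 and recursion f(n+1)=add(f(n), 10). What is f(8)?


f(0) = 3
f(1) = add(f(0), 10) = add(3, 10) = 13
f(2) = add(f(1), 10) = add(13, 10) = 23
f(3) = add(f(2), 10) = add(23, 10) = 33
f(4) = add(f(3), 10) = add(33, 10) = 43
f(5) = add(f(4), 10) = add(43, 10) = 53
f(6) = add(f(5), 10) = add(53, 10) = 63
f(7) = add(f(6), 10) = add(63, 10) = 73
f(8) = add(f(7), 10) = add(73, 10) = 83


83


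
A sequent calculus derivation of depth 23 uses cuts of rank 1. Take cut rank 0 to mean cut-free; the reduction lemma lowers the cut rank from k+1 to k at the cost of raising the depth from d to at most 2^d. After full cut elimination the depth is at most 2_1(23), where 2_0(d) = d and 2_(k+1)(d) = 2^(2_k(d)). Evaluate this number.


Each rank reduction sends depth d to at most 2^d; cut rank r needs r reductions.
2_0(23) = 23
2_1(23) = 2^23 = 8388608
Cut-free depth bound = 8388608

8388608


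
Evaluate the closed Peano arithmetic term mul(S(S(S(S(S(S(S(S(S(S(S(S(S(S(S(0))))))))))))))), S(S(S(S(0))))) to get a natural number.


mul(S^15(0), S^4(0)):
S^15(0) = 15
S^4(0) = 4
15 * 4 = 60

60


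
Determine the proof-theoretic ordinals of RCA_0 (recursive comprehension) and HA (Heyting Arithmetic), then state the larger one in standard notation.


Proof-theoretic ordinal of RCA_0 (recursive comprehension): omega^omega
Proof-theoretic ordinal of HA (Heyting Arithmetic): epsilon_0
Comparing: omega^omega < epsilon_0.
The larger ordinal is epsilon_0 (from HA (Heyting Arithmetic)).

epsilon_0


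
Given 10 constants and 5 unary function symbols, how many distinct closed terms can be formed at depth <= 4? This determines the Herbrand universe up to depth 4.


Herbrand terms by depth:
Depth 0: 10 constants
Depth 1: 50 new terms (running total: 60)
Depth 2: 250 new terms (running total: 310)
Depth 3: 1250 new terms (running total: 1560)
Depth 4: 6250 new terms (running total: 7810)
Total distinct ground terms = 7810

7810


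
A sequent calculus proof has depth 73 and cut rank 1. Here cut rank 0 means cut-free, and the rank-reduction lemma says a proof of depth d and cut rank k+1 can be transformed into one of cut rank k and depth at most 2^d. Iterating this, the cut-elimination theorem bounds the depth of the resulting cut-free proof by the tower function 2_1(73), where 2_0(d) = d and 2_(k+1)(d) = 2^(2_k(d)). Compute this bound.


Each rank reduction sends depth d to at most 2^d; cut rank r needs r reductions.
2_0(73) = 73
2_1(73) = 2^73 = 9444732965739290427392
Cut-free depth bound = 9444732965739290427392

9444732965739290427392


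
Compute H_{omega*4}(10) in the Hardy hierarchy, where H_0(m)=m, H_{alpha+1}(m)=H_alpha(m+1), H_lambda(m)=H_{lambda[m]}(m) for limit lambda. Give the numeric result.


H_{omega*4}(10):
For the Hardy hierarchy, H_{omega*k}(n) = 2^k * n.
2^4 = 16.
16 * 10 = 160

160


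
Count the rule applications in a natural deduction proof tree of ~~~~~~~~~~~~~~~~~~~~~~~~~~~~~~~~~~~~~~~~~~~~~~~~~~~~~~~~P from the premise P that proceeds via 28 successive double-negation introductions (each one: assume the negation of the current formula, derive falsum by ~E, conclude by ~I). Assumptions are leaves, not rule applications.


Each double-negation introduction (from C infer ~~C) uses 2 inference nodes: one ~E (C and ~C give falsum) and one ~I (discharge ~C).
28 double negations = 28 * 2 = 56 inference nodes.

56


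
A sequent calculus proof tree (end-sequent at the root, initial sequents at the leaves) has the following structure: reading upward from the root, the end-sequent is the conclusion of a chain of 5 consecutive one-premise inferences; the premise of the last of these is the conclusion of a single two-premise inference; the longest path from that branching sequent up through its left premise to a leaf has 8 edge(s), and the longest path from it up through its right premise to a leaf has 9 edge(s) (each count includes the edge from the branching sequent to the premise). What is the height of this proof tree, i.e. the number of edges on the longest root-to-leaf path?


Longest path through the left premise: 8 edges (measured from the branching sequent)
Longest path through the right premise: 9 edges
Height of the subtree rooted at the branching sequent: max(8, 9) = 9
The branching sequent sits 5 edges above the root (the chain of one-premise inferences), so height = 9 + 5 = 14

14


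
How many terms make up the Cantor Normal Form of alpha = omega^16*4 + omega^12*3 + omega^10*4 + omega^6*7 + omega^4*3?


CNF: omega^16*4 + omega^12*3 + omega^10*4 + omega^6*7 + omega^4*3
Count the summands separated by '+':
  term 1: omega^16*4
  term 2: omega^12*3
  term 3: omega^10*4
  term 4: omega^6*7
  term 5: omega^4*3
Total terms = 5

5


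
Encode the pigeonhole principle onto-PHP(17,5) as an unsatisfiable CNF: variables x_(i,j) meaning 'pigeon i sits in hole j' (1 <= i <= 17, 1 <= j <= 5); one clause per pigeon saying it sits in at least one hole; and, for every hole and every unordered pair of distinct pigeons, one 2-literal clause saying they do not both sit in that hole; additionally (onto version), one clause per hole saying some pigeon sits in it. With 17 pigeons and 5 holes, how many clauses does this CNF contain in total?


onto-PHP(17,5): 17 pigeons, 5 holes, 17*5 = 85 variables.
- pigeon clauses: one per pigeon -> 17 clauses
- hole clauses: 5 holes * C(17,2) = 5 * 136 -> 680 clauses
- onto clauses: one per hole -> 5 clauses
Total clauses = 17 + 680 + 5 = 702

702


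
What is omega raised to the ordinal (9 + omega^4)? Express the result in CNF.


omega^(9 + omega^4):
In ordinal addition a term is absorbed by a following term of strictly larger exponent: 0 < 4, so 9 + omega^4 = omega^4.
omega raised to a CNF ordinal is a single CNF term: Result = omega^(omega^4)

omega^(omega^4)


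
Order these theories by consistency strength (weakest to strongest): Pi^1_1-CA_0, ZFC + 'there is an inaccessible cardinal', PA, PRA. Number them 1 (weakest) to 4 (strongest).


Ordering by consistency strength:
1. PRA
2. PA
3. Pi^1_1-CA_0
4. ZFC + 'there is an inaccessible cardinal'


Pi^1_1-CA_0=3, ZFC + 'there is an inaccessible cardinal'=4, PA=2, PRA=1


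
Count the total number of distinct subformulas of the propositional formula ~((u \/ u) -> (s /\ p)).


Formula: ~((u \/ u) -> (s /\ p))
Subformulas found:
  1. u
  2. s
  3. p
  4. (u \/ u)
  5. (s /\ p)
  6. ((u \/ u) -> (s /\ p))
  7. ~((u \/ u) -> (s /\ p))
Total distinct subformulas = 7

7


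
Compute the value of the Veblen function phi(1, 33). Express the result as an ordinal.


phi(1, 33):
phi(1, beta) = epsilon_beta (the beta-th epsilon number).
phi(1, 33) = epsilon_33

epsilon_33


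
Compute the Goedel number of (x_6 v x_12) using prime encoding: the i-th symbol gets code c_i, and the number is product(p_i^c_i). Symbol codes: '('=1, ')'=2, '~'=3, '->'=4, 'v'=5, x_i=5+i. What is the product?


Formula: (x_6 v x_12)
Symbol codes: [1, 11, 5, 17, 2]
Primes: [2, 3, 5, 7, 11]
p_1^1 = 2^1 = 2
p_2^11 = 3^11 = 177147
p_3^5 = 5^5 = 3125
p_4^17 = 7^17 = 232630513987207
p_5^2 = 11^2 = 121
Product = 31164909481351892311931250

31164909481351892311931250


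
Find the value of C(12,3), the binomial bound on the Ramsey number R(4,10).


R(4,10) <= C(4+10-2, 4-1) = C(12, 3)
C(12, 3) = 12! / (3! * 9!)
= 220

220


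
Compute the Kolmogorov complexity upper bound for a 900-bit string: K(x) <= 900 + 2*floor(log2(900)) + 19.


floor(log2(900)) = 9
2 * 9 = 18
K(x) <= 900 + 18 + 19 = 937

937


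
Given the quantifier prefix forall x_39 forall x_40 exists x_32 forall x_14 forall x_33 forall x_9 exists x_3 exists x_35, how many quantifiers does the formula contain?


Quantifier prefix has 8 quantifier symbols.
Quantifier depth = 8

8


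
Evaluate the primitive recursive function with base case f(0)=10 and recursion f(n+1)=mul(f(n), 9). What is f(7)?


f(0) = 10
f(1) = mul(f(0), 9) = mul(10, 9) = 90
f(2) = mul(f(1), 9) = mul(90, 9) = 810
f(3) = mul(f(2), 9) = mul(810, 9) = 7290
f(4) = mul(f(3), 9) = mul(7290, 9) = 65610
f(5) = mul(f(4), 9) = mul(65610, 9) = 590490
f(6) = mul(f(5), 9) = mul(590490, 9) = 5314410
f(7) = mul(f(6), 9) = mul(5314410, 9) = 47829690


47829690


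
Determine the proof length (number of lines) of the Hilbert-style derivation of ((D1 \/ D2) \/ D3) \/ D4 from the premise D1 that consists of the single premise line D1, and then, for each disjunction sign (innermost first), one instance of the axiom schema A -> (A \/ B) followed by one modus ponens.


Building the left-nested 4-ary disjunction from D1:
- 1 premise line (D1)
- 4 disjuncts means 3 disjunction signs; each needs 1 axiom instance + 1 MP = 2 lines: 2 * 3 = 6
Total = 1 + 6 = 7 lines.

7


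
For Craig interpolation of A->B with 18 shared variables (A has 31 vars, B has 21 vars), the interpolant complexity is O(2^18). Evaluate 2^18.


Shared atoms = 18
Craig interpolant size bound = 2^18
= 262144

262144


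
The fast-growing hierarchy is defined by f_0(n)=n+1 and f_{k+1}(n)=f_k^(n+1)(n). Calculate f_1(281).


f_1(281) = f_0^282(281)
f_0 adds 1 each time, applied 282 times.
f_1(281) = 281 + 282 = 563

563


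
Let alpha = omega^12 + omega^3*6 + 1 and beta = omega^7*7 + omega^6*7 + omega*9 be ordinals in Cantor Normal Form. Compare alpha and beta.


Compare term by term from highest exponent:
alpha = omega^12 + omega^3*6 + 1
beta = omega^7*7 + omega^6*7 + omega*9
Term 1: alpha has omega^12*1, beta has omega^7*7
Term 2: alpha has omega^3*6, beta has omega^6*7
Term 3: alpha has omega^0*1, beta has omega^1*9
Result: alpha > beta

alpha > beta


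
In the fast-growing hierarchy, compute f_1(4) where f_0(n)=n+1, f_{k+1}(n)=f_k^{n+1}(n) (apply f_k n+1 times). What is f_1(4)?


f_1(4) = f_0^5(4)
f_0 adds 1 each time, applied 5 times.
f_1(4) = 4 + 5 = 9

9


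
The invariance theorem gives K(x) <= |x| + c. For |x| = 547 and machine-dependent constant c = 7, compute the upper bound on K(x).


K(x) <= |x| + c = 547 + 7 = 554

554


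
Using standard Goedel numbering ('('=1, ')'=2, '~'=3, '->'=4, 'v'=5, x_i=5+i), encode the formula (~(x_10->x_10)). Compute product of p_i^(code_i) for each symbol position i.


Formula: (~(x_10->x_10))
Symbol codes: [1, 3, 1, 15, 4, 15, 2, 2]
Primes: [2, 3, 5, 7, 11, 13, 17, 19]
p_1^1 = 2^1 = 2
p_2^3 = 3^3 = 27
p_3^1 = 5^1 = 5
p_4^15 = 7^15 = 4747561509943
p_5^4 = 11^4 = 14641
p_6^15 = 13^15 = 51185893014090757
p_7^2 = 17^2 = 289
p_8^2 = 19^2 = 361
Product = 100221392876315098031228283244050720745530

100221392876315098031228283244050720745530


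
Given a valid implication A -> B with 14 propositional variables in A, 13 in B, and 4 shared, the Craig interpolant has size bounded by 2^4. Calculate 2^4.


Shared atoms = 4
Craig interpolant size bound = 2^4
= 16

16


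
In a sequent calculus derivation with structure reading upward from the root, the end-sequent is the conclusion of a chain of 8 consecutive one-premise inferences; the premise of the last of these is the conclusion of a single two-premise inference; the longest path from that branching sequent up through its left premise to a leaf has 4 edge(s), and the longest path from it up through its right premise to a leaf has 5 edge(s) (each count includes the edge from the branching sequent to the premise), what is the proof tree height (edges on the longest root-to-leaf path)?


Longest path through the left premise: 4 edges (measured from the branching sequent)
Longest path through the right premise: 5 edges
Height of the subtree rooted at the branching sequent: max(4, 5) = 5
The branching sequent sits 8 edges above the root (the chain of one-premise inferences), so height = 5 + 8 = 13

13


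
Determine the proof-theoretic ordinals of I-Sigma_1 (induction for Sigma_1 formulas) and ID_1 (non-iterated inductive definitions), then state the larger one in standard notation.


Proof-theoretic ordinal of I-Sigma_1 (induction for Sigma_1 formulas): omega^omega
Proof-theoretic ordinal of ID_1 (non-iterated inductive definitions): psi_0(epsilon_{Omega+1})
Comparing: omega^omega < psi_0(epsilon_{Omega+1}).
The larger ordinal is psi_0(epsilon_{Omega+1}) (from ID_1 (non-iterated inductive definitions)).

psi_0(epsilon_{Omega+1})


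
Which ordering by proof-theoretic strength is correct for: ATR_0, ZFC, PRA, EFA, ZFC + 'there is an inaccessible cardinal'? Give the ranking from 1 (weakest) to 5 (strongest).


Ordering by consistency strength:
1. EFA
2. PRA
3. ATR_0
4. ZFC
5. ZFC + 'there is an inaccessible cardinal'


ATR_0=3, ZFC=4, PRA=2, EFA=1, ZFC + 'there is an inaccessible cardinal'=5


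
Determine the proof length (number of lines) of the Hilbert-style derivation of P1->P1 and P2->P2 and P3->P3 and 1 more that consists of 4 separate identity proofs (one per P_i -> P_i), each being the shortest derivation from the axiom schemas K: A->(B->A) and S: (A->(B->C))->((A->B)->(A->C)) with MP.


The shortest proof of A->A from K and S in the Hilbert calculus has exactly 5 lines:
(1) K instance A->((A->A)->A), (2) S instance, (3) MP on 1,2, (4) K instance A->(A->A), (5) MP on 3,4.
For 4 independent identities: 4 * 5 = 20 lines total.

20


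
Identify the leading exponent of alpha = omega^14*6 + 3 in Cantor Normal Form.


CNF: omega^14*6 + 3
The leading term is omega^14*6, which has exponent 14.

14


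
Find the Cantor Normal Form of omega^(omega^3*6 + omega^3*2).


omega^(omega^3*6 + omega^3*2):
Both terms of the exponent have the same exponent 3, so they merge: omega^3*6 + omega^3*2 = omega^3*(6+2) = omega^3*8.
omega raised to a CNF ordinal is a single CNF term: Result = omega^(omega^3*8)

omega^(omega^3*8)


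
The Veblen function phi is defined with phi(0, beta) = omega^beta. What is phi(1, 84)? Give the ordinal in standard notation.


phi(1, 84):
phi(1, beta) = epsilon_beta (the beta-th epsilon number).
phi(1, 84) = epsilon_84

epsilon_84


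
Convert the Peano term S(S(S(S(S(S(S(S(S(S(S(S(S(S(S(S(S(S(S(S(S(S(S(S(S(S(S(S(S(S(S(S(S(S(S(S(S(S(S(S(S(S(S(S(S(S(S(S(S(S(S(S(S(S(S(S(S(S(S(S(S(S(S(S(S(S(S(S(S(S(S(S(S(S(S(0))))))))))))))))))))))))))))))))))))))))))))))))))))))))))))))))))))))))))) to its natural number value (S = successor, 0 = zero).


Counting successors applied to 0:
75 applications of S to 0 = 75

75


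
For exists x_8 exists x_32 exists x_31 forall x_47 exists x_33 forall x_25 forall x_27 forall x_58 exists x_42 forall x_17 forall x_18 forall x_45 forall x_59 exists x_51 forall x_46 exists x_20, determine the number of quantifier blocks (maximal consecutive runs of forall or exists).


Alternations = 8.
Blocks = alternations + 1 = 9

9


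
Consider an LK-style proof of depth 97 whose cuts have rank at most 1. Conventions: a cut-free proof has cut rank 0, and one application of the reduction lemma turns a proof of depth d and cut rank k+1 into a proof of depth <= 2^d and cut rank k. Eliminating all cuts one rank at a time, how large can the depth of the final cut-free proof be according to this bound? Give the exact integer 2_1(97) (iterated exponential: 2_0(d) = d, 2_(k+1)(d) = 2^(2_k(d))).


Each rank reduction sends depth d to at most 2^d; cut rank r needs r reductions.
2_0(97) = 97
2_1(97) = 2^97 = 158456325028528675187087900672
Cut-free depth bound = 158456325028528675187087900672

158456325028528675187087900672


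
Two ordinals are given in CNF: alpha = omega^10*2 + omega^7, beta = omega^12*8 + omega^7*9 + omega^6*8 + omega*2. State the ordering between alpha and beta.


Compare term by term from highest exponent:
alpha = omega^10*2 + omega^7
beta = omega^12*8 + omega^7*9 + omega^6*8 + omega*2
Term 1: alpha has omega^10*2, beta has omega^12*8
Term 2: alpha has omega^7*1, beta has omega^7*9
Term 3: alpha has omega^0*0, beta has omega^6*8
Term 4: alpha has omega^0*0, beta has omega^1*2
Result: alpha < beta

alpha < beta


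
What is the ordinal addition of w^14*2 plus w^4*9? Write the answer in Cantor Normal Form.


Ordinal addition w^14*2 + w^4*9:
Leading exponent of alpha (14) > leading exponent of beta (4).
Since alpha's term has higher exponent than beta's leading term,
the sum is simply alpha followed by beta.
Result = w^14*2 + w^4*9

w^14*2 + w^4*9


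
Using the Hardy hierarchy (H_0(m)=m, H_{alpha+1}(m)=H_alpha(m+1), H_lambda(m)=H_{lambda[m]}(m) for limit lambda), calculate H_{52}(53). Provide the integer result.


H_52(53):
For finite ordinals k, H_k(n) = n + k (each successor step adds 1).
H_52(53) = 53 + 52 = 105

105
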